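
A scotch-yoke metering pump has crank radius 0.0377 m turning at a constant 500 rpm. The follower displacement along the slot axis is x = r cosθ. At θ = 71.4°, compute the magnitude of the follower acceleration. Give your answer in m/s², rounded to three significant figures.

33.0

ω = 52.36 rad/s (from 500 rpm).
x = r cosθ ⇒ ẍ = −rω² cosθ (ω constant).
|a| = rω²|cosθ| = 0.0377·(52.36)²·|cos 71.4°| = 32.967 m/s².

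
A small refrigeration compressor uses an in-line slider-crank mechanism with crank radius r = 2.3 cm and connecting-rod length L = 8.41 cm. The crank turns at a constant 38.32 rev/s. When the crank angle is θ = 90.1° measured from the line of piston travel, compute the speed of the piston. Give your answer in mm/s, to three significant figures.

5530

ω = 2π·38.3 = 240.8 rad/s
For an in-line slider-crank, x = r cosθ + √(L² − r² sin²θ), so v = −rω sinθ·[1 + r cosθ/√(L² − r² sin²θ)].
With r = 0.023 m, L = 0.0841 m, θ = 90.1°: √(L² − r² sin²θ) = 0.080894 m.
v = −0.023·240.8·1.00000·[1 + 0.023·-0.00175/0.080894] = -5.535 m/s.
|v| = 5.535 m/s = 5535 mm/s.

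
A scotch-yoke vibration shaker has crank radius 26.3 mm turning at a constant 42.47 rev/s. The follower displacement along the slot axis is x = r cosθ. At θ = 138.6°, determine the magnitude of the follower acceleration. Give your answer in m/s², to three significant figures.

1400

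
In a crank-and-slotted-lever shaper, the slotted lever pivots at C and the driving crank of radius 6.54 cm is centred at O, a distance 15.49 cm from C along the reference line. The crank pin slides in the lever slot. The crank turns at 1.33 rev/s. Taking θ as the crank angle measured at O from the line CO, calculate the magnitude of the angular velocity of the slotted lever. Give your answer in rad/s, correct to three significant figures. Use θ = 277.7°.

ω = 8.357 rad/s (from 1.33 rev/s).
Crank pin A relative to C: A = (d + r cosθ, r sinθ); lever angle φ = atan2(r sinθ, d + r cosθ).
Differentiating tanφ: φ̇ = rω(d cosθ + r)/(d² + r² + 2dr cosθ).
d² + r² + 2dr cosθ = |CA|² = 0.0309859 m²;  d cosθ + r = +0.086154 m.
|ω_lever| = |0.0654·8.357·+0.086154| / 0.0309859 = 1.5196 rad/s.

1.52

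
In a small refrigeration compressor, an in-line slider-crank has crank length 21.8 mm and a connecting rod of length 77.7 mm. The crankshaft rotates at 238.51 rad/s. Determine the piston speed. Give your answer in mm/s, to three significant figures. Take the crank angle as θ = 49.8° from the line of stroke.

4710

ω = 238.5 rad/s
For an in-line slider-crank, x = r cosθ + √(L² − r² sin²θ), so v = −rω sinθ·[1 + r cosθ/√(L² − r² sin²θ)].
With r = 0.0218 m, L = 0.0777 m, θ = 49.8°: √(L² − r² sin²θ) = 0.075895 m.
v = −0.0218·238.5·0.76380·[1 + 0.0218·0.64546/0.075895] = -4.7077 m/s.
|v| = 4.7077 m/s = 4707.7 mm/s.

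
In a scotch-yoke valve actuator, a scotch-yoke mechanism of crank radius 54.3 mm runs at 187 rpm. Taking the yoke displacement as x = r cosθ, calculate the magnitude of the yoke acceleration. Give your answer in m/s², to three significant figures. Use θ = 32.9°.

ω = 19.58 rad/s (from 187 rpm).
x = r cosθ ⇒ ẍ = −rω² cosθ (ω constant).
|a| = rω²|cosθ| = 0.0543·(19.58)²·|cos 32.9°| = 17.483 m/s².

17.5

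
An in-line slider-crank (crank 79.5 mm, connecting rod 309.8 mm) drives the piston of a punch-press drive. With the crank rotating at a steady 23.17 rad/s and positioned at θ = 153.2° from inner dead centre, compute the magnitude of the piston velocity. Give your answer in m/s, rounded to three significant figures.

ω = 23.17 rad/s
For an in-line slider-crank, x = r cosθ + √(L² − r² sin²θ), so v = −rω sinθ·[1 + r cosθ/√(L² − r² sin²θ)].
With r = 0.0795 m, L = 0.3098 m, θ = 153.2°: √(L² − r² sin²θ) = 0.30772 m.
v = −0.0795·23.17·0.45088·[1 + 0.0795·-0.89259/0.30772] = -0.639 m/s.
|v| = 0.639 m/s.

0.639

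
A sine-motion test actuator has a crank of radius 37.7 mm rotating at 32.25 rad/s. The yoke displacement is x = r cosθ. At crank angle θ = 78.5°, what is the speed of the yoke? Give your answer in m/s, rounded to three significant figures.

1.19

ω = 32.25 rad/s
x = r cosθ ⇒ ẋ = −rω sinθ.
|v| = rω|sinθ| = 0.0377·32.25·|sin 78.5°| = 1.1914 m/s.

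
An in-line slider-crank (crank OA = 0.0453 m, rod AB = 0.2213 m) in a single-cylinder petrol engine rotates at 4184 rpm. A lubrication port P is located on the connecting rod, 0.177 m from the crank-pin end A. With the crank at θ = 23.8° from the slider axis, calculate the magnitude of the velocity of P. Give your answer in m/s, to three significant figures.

ω = 438.1 rad/s.  Crank-pin speed |V_A| = rω = 19.848 m/s, perpendicular to OA.
Rod angle: sinφ = −(r/L) sinθ ⇒ φ = -4.738°; ω_rod = −rω cosθ/√(L²−r²sin²θ) = -82.343 rad/s.
V_P = V_A + ω_rod × AP, with AP = 0.177 m along the rod.
Components: V_Px = −rω sinθ − a·ω_rod·sinφ = -9.2135 m/s;  V_Py = rω cosθ + a·ω_rod·cosφ = +3.6353 m/s.
|V_P| = √(V_Px² + V_Py²) = 9.9048 m/s.

9.90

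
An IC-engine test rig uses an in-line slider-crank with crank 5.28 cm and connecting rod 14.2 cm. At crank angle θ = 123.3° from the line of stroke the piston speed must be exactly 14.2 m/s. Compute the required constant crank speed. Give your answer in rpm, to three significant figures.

3910

For an in-line slider-crank, |v_piston| = rω|sinθ|·[1 + r cosθ/√(L² − r² sin²θ)].
With r = 0.0528 m, L = 0.142 m, θ = 123.3°: the bracketed kinematic factor |dx/dθ| = 0.034652 m.
ω = v/|dx/dθ| = 14.2/0.034652 = 409.79 rad/s.
N = 60ω/(2π) = 3913.2 rpm.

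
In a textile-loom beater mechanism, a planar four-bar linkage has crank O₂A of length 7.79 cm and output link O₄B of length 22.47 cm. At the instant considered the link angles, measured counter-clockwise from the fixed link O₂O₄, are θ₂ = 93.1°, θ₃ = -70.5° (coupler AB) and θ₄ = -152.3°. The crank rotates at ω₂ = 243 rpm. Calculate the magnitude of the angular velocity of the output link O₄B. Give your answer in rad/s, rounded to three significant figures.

2.52

ω₂ = 25.45 rad/s (from 243 rpm).
Differentiating the loop-closure r₂e^{iθ₂}+r₃e^{iθ₃}=r₁+r₄e^{iθ₄} gives r₂ω₂e^{iθ₂}+r₃ω₃e^{iθ₃}=r₄ω₄e^{iθ₄}.
Eliminating the other unknown: ω₄ = r₂ω₂ sin(θ₂−θ₃) / [r₄ sin(θ₄−θ₃)].
Numerator sine = +0.28234; denominator sine = -0.98978.
Result = 0.0779·25.45·(+0.28234) / (0.2247·(-0.98978)) = -2.5166 rad/s; magnitude 2.5166 rad/s.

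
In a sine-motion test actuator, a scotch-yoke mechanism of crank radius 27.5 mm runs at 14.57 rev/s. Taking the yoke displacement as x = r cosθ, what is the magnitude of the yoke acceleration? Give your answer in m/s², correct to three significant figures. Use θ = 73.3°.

66.2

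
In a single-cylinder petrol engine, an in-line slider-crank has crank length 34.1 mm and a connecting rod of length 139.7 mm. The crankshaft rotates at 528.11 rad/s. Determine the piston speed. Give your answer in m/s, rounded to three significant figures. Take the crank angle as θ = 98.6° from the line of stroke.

ω = 528.1 rad/s
For an in-line slider-crank, x = r cosθ + √(L² − r² sin²θ), so v = −rω sinθ·[1 + r cosθ/√(L² − r² sin²θ)].
With r = 0.0341 m, L = 0.1397 m, θ = 98.6°: √(L² − r² sin²θ) = 0.13557 m.
v = −0.0341·528.1·0.98876·[1 + 0.0341·-0.14954/0.13557] = -17.136 m/s.
|v| = 17.136 m/s.

17.1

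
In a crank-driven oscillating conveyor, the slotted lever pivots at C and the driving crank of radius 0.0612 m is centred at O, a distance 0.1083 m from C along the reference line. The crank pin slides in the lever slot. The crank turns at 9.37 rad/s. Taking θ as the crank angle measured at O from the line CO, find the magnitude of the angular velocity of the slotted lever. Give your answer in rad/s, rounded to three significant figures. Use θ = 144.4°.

3.28

ω = 9.37 rad/s
Crank pin A relative to C: A = (d + r cosθ, r sinθ); lever angle φ = atan2(r sinθ, d + r cosθ).
Differentiating tanφ: φ̇ = rω(d cosθ + r)/(d² + r² + 2dr cosθ).
d² + r² + 2dr cosθ = |CA|² = 0.00469593 m²;  d cosθ + r = -0.026859 m.
|ω_lever| = |0.0612·9.37·-0.026859| / 0.00469593 = 3.2799 rad/s.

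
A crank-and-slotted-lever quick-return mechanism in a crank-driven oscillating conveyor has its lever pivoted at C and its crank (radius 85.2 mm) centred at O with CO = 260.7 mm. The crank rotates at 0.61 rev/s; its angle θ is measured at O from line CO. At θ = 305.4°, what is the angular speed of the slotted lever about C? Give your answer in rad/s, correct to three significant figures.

0.764

ω = 3.833 rad/s (from 0.61 rev/s).
Crank pin A relative to C: A = (d + r cosθ, r sinθ); lever angle φ = atan2(r sinθ, d + r cosθ).
Differentiating tanφ: φ̇ = rω(d cosθ + r)/(d² + r² + 2dr cosθ).
d² + r² + 2dr cosθ = |CA|² = 0.100957 m²;  d cosθ + r = +0.23622 m.
|ω_lever| = |0.0852·3.833·+0.23622| / 0.100957 = 0.76406 rad/s.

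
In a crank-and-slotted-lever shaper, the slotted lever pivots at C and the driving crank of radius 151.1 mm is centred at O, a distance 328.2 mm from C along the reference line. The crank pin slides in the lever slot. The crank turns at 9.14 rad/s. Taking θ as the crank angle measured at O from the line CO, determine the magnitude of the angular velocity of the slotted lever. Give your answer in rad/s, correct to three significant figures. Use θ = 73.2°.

2.13

ω = 9.14 rad/s
Crank pin A relative to C: A = (d + r cosθ, r sinθ); lever angle φ = atan2(r sinθ, d + r cosθ).
Differentiating tanφ: φ̇ = rω(d cosθ + r)/(d² + r² + 2dr cosθ).
d² + r² + 2dr cosθ = |CA|² = 0.159213 m²;  d cosθ + r = +0.24596 m.
|ω_lever| = |0.1511·9.14·+0.24596| / 0.159213 = 2.1335 rad/s.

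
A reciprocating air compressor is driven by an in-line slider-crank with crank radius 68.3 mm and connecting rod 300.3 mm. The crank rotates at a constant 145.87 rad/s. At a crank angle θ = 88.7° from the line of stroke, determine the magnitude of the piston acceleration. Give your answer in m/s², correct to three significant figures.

306

ω = 145.9 rad/s
x(θ) = r cosθ + √(L² − r² sin²θ); with ω constant, a = ω²·d²x/dθ².
d²x/dθ² = −r cosθ − r²(cos2θ)/√u − r⁴ sin²2θ/(4u^{3/2}),  u = L² − r² sin²θ = 0.0855176 m².
Substituting r = 0.0683 m, L = 0.3003 m, θ = 88.7°: d²x/dθ² = +0.014386 m.
a = ω²·d²x/dθ² = (145.9)²·(+0.014386) = +306.1 m/s²;  |a| = 306.1 m/s².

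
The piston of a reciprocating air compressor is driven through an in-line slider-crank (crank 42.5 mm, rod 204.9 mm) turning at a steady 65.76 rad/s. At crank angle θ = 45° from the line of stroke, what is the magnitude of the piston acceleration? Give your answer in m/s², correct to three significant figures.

ω = 65.76 rad/s
x(θ) = r cosθ + √(L² − r² sin²θ); with ω constant, a = ω²·d²x/dθ².
d²x/dθ² = −r cosθ − r²(cos2θ)/√u − r⁴ sin²2θ/(4u^{3/2}),  u = L² − r² sin²θ = 0.0410809 m².
Substituting r = 0.0425 m, L = 0.2049 m, θ = 45°: d²x/dθ² = -0.03015 m.
a = ω²·d²x/dθ² = (65.76)²·(-0.03015) = -130.38 m/s²;  |a| = 130.38 m/s².

130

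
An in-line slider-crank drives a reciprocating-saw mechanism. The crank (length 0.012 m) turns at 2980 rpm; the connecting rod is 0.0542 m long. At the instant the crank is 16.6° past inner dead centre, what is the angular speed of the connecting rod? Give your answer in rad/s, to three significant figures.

66.3

ω = 312.1 rad/s (converted from 2980 rpm).
The rod makes angle φ with the slider axis where L sinφ = r sinθ; differentiating, L cosφ·φ̇ = r ω cosθ.
L cosφ = √(L² − r² sin²θ) = 0.054091 m.
|ω_rod| = r ω |cosθ| / √(L² − r² sin²θ) = 0.012·312.1·0.95832/0.054091 = 66.345 rad/s.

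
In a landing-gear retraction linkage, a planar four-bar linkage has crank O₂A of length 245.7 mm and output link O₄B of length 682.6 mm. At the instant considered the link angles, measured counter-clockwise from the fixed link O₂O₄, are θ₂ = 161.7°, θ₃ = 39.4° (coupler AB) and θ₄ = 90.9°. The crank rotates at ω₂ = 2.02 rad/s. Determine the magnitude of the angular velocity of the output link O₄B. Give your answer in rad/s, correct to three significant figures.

0.785

ω₂ = 2.02 rad/s
Differentiating the loop-closure r₂e^{iθ₂}+r₃e^{iθ₃}=r₁+r₄e^{iθ₄} gives r₂ω₂e^{iθ₂}+r₃ω₃e^{iθ₃}=r₄ω₄e^{iθ₄}.
Eliminating the other unknown: ω₄ = r₂ω₂ sin(θ₂−θ₃) / [r₄ sin(θ₄−θ₃)].
Numerator sine = +0.84526; denominator sine = +0.78261.
Result = 0.2457·2.02·(+0.84526) / (0.6826·(+0.78261)) = +0.7853 rad/s; magnitude 0.7853 rad/s.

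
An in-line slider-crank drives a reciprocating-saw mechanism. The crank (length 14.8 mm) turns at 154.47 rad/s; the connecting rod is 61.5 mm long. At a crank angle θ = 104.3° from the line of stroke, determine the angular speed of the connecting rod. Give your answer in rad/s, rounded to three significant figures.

ω = 154.5 rad/s
The rod makes angle φ with the slider axis where L sinφ = r sinθ; differentiating, L cosφ·φ̇ = r ω cosθ.
L cosφ = √(L² − r² sin²θ) = 0.059804 m.
|ω_rod| = r ω |cosθ| / √(L² − r² sin²θ) = 0.0148·154.5·0.24700/0.059804 = 9.4421 rad/s.

9.44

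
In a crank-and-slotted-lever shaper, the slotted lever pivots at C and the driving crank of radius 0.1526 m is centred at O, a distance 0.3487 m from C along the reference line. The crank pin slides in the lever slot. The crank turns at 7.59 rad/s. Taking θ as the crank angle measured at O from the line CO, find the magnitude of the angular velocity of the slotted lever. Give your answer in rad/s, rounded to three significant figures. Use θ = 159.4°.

4.45

ω = 7.59 rad/s
Crank pin A relative to C: A = (d + r cosθ, r sinθ); lever angle φ = atan2(r sinθ, d + r cosθ).
Differentiating tanφ: φ̇ = rω(d cosθ + r)/(d² + r² + 2dr cosθ).
d² + r² + 2dr cosθ = |CA|² = 0.04526 m²;  d cosθ + r = -0.1738 m.
|ω_lever| = |0.1526·7.59·-0.1738| / 0.04526 = 4.4478 rad/s.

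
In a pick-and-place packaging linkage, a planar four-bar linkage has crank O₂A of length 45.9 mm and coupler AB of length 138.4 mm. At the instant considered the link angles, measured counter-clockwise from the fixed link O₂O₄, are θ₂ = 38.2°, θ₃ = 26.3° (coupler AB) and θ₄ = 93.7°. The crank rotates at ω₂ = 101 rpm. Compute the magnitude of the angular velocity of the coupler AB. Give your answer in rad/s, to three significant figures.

ω₂ = 10.58 rad/s (from 101 rpm).
Differentiating the loop-closure r₂e^{iθ₂}+r₃e^{iθ₃}=r₁+r₄e^{iθ₄} gives r₂ω₂e^{iθ₂}+r₃ω₃e^{iθ₃}=r₄ω₄e^{iθ₄}.
Eliminating the other unknown: ω₃ = r₂ω₂ sin(θ₄−θ₂) / [r₃ sin(θ₃−θ₄)].
Numerator sine = +0.82413; denominator sine = -0.92321.
Result = 0.0459·10.58·(+0.82413) / (0.1384·(-0.92321)) = -3.1313 rad/s; magnitude 3.1313 rad/s.

3.13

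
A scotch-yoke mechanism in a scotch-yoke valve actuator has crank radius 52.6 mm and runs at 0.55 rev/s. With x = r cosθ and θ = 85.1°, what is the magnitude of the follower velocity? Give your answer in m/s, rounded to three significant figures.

ω = 3.456 rad/s (from 0.55 rev/s).
x = r cosθ ⇒ ẋ = −rω sinθ.
|v| = rω|sinθ| = 0.0526·3.456·|sin 85.1°| = 0.18111 m/s.

0.181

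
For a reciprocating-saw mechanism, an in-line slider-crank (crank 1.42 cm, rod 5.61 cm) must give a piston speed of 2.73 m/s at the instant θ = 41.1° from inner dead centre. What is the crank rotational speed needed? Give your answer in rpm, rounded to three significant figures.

For an in-line slider-crank, |v_piston| = rω|sinθ|·[1 + r cosθ/√(L² − r² sin²θ)].
With r = 0.0142 m, L = 0.0561 m, θ = 41.1°: the bracketed kinematic factor |dx/dθ| = 0.01114 m.
ω = v/|dx/dθ| = 2.73/0.01114 = 245.05 rad/s.
N = 60ω/(2π) = 2340.1 rpm.

2340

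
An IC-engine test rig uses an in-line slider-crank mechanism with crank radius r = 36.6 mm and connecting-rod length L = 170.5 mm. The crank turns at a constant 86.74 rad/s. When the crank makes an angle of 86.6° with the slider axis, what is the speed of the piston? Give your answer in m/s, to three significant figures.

3.21

ω = 86.74 rad/s
For an in-line slider-crank, x = r cosθ + √(L² − r² sin²θ), so v = −rω sinθ·[1 + r cosθ/√(L² − r² sin²θ)].
With r = 0.0366 m, L = 0.1705 m, θ = 86.6°: √(L² − r² sin²θ) = 0.16654 m.
v = −0.0366·86.74·0.99824·[1 + 0.0366·0.05931/0.16654] = -3.2104 m/s.
|v| = 3.2104 m/s.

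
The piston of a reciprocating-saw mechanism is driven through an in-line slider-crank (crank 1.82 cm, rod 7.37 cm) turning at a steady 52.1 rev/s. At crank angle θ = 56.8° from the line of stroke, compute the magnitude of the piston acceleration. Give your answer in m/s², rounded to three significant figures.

877

ω = 2π·52.1 = 327.4 rad/s
x(θ) = r cosθ + √(L² − r² sin²θ); with ω constant, a = ω²·d²x/dθ².
d²x/dθ² = −r cosθ − r²(cos2θ)/√u − r⁴ sin²2θ/(4u^{3/2}),  u = L² − r² sin²θ = 0.00519976 m².
Substituting r = 0.0182 m, L = 0.0737 m, θ = 56.8°: d²x/dθ² = -0.008188 m.
a = ω²·d²x/dθ² = (327.4)²·(-0.008188) = -877.44 m/s²;  |a| = 877.44 m/s².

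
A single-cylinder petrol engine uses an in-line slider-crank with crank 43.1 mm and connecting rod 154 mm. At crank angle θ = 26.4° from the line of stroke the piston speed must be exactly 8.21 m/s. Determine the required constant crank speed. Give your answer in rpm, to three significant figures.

For an in-line slider-crank, |v_piston| = rω|sinθ|·[1 + r cosθ/√(L² − r² sin²θ)].
With r = 0.0431 m, L = 0.154 m, θ = 26.4°: the bracketed kinematic factor |dx/dθ| = 0.024005 m.
ω = v/|dx/dθ| = 8.21/0.024005 = 342.01 rad/s.
N = 60ω/(2π) = 3265.9 rpm.

3270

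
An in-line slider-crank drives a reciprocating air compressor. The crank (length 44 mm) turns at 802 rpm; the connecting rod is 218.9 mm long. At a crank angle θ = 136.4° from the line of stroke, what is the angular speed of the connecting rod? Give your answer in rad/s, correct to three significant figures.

ω = 83.99 rad/s (converted from 802 rpm).
The rod makes angle φ with the slider axis where L sinφ = r sinθ; differentiating, L cosφ·φ̇ = r ω cosθ.
L cosφ = √(L² − r² sin²θ) = 0.21679 m.
|ω_rod| = r ω |cosθ| / √(L² − r² sin²θ) = 0.044·83.99·0.72417/0.21679 = 12.344 rad/s.

12.3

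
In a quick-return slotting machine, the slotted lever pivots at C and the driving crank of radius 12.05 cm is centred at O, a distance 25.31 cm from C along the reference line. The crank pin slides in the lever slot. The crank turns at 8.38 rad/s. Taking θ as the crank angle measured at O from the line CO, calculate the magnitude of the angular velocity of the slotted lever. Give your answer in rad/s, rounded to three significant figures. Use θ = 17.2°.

ω = 8.38 rad/s
Crank pin A relative to C: A = (d + r cosθ, r sinθ); lever angle φ = atan2(r sinθ, d + r cosθ).
Differentiating tanφ: φ̇ = rω(d cosθ + r)/(d² + r² + 2dr cosθ).
d² + r² + 2dr cosθ = |CA|² = 0.136849 m²;  d cosθ + r = +0.36228 m.
|ω_lever| = |0.1205·8.38·+0.36228| / 0.136849 = 2.6732 rad/s.

2.67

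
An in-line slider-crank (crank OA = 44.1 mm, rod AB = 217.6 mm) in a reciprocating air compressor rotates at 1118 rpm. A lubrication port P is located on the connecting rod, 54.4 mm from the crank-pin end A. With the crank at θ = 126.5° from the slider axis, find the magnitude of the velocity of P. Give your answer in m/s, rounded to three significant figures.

ω = 117.1 rad/s.  Crank-pin speed |V_A| = rω = 5.1631 m/s, perpendicular to OA.
Rod angle: sinφ = −(r/L) sinθ ⇒ φ = -9.376°; ω_rod = −rω cosθ/√(L²−r²sin²θ) = +14.305 rad/s.
V_P = V_A + ω_rod × AP, with AP = 0.0544 m along the rod.
Components: V_Px = −rω sinθ − a·ω_rod·sinφ = -4.0236 m/s;  V_Py = rω cosθ + a·ω_rod·cosφ = -2.3033 m/s.
|V_P| = √(V_Px² + V_Py²) = 4.6362 m/s.

4.64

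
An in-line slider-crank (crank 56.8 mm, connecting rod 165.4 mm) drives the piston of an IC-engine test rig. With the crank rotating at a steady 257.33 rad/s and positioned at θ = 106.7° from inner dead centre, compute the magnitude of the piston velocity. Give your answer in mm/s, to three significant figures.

ω = 257.3 rad/s
For an in-line slider-crank, x = r cosθ + √(L² − r² sin²θ), so v = −rω sinθ·[1 + r cosθ/√(L² − r² sin²θ)].
With r = 0.0568 m, L = 0.1654 m, θ = 106.7°: √(L² − r² sin²θ) = 0.1562 m.
v = −0.0568·257.3·0.95782·[1 + 0.0568·-0.28736/0.1562] = -12.537 m/s.
|v| = 12.537 m/s = 12537 mm/s.

12500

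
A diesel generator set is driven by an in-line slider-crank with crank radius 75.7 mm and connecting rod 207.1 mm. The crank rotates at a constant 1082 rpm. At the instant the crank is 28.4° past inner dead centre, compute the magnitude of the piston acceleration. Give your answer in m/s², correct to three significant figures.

1060

ω = 2π·1082/60 = 113.3 rad/s
x(θ) = r cosθ + √(L² − r² sin²θ); with ω constant, a = ω²·d²x/dθ².
d²x/dθ² = −r cosθ − r²(cos2θ)/√u − r⁴ sin²2θ/(4u^{3/2}),  u = L² − r² sin²θ = 0.0415941 m².
Substituting r = 0.0757 m, L = 0.2071 m, θ = 28.4°: d²x/dθ² = -0.082652 m.
a = ω²·d²x/dθ² = (113.3)²·(-0.082652) = -1061.1 m/s²;  |a| = 1061.1 m/s².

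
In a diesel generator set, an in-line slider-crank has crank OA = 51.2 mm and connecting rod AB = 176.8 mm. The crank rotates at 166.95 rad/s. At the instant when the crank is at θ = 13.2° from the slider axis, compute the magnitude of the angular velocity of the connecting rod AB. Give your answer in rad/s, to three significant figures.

ω = 166.9 rad/s
The rod makes angle φ with the slider axis where L sinφ = r sinθ; differentiating, L cosφ·φ̇ = r ω cosθ.
L cosφ = √(L² − r² sin²θ) = 0.17641 m.
|ω_rod| = r ω |cosθ| / √(L² − r² sin²θ) = 0.0512·166.9·0.97358/0.17641 = 47.173 rad/s.

47.2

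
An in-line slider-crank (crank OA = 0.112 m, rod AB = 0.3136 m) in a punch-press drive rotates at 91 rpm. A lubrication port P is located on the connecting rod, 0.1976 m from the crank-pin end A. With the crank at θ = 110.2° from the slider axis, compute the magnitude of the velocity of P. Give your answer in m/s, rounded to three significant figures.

0.929

ω = 9.529 rad/s.  Crank-pin speed |V_A| = rω = 1.0673 m/s, perpendicular to OA.
Rod angle: sinφ = −(r/L) sinθ ⇒ φ = -19.583°; ω_rod = −rω cosθ/√(L²−r²sin²θ) = +1.2473 rad/s.
V_P = V_A + ω_rod × AP, with AP = 0.1976 m along the rod.
Components: V_Px = −rω sinθ − a·ω_rod·sinφ = -0.91905 m/s;  V_Py = rω cosθ + a·ω_rod·cosφ = -0.13632 m/s.
|V_P| = √(V_Px² + V_Py²) = 0.9291 m/s.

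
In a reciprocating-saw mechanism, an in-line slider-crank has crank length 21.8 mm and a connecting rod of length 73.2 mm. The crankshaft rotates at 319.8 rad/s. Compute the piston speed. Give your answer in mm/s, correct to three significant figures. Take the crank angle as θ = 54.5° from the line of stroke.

ω = 319.8 rad/s
For an in-line slider-crank, x = r cosθ + √(L² − r² sin²θ), so v = −rω sinθ·[1 + r cosθ/√(L² − r² sin²θ)].
With r = 0.0218 m, L = 0.0732 m, θ = 54.5°: √(L² − r² sin²θ) = 0.071016 m.
v = −0.0218·319.8·0.81412·[1 + 0.0218·0.58070/0.071016] = -6.6875 m/s.
|v| = 6.6875 m/s = 6687.5 mm/s.

6690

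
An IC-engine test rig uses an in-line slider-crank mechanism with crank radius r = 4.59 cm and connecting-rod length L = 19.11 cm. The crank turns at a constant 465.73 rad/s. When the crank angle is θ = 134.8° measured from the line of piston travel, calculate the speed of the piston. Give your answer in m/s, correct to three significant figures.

12.6

ω = 465.7 rad/s
For an in-line slider-crank, x = r cosθ + √(L² − r² sin²θ), so v = −rω sinθ·[1 + r cosθ/√(L² − r² sin²θ)].
With r = 0.0459 m, L = 0.1911 m, θ = 134.8°: √(L² − r² sin²θ) = 0.1883 m.
v = −0.0459·465.7·0.70957·[1 + 0.0459·-0.70463/0.1883] = -12.563 m/s.
|v| = 12.563 m/s.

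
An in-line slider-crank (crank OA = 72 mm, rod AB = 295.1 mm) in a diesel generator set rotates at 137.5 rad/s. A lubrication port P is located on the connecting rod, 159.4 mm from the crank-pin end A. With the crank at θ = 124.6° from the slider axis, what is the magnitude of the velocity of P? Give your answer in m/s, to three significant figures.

ω = 137.5 rad/s.  Crank-pin speed |V_A| = rω = 9.9 m/s, perpendicular to OA.
Rod angle: sinφ = −(r/L) sinθ ⇒ φ = -11.586°; ω_rod = −rω cosθ/√(L²−r²sin²θ) = +19.446 rad/s.
V_P = V_A + ω_rod × AP, with AP = 0.1594 m along the rod.
Components: V_Px = −rω sinθ − a·ω_rod·sinφ = -7.5265 m/s;  V_Py = rω cosθ + a·ω_rod·cosφ = -2.5851 m/s.
|V_P| = √(V_Px² + V_Py²) = 7.9581 m/s.

7.96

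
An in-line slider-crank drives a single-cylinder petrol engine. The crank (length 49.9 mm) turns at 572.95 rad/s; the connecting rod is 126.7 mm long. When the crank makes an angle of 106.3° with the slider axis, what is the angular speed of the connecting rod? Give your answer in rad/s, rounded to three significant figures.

68.4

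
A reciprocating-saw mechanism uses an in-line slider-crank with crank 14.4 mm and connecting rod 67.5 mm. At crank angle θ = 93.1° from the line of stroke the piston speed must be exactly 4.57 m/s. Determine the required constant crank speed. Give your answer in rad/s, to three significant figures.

322

For an in-line slider-crank, |v_piston| = rω|sinθ|·[1 + r cosθ/√(L² − r² sin²θ)].
With r = 0.0144 m, L = 0.0675 m, θ = 93.1°: the bracketed kinematic factor |dx/dθ| = 0.014209 m.
ω = v/|dx/dθ| = 4.57/0.014209 = 321.62 rad/s.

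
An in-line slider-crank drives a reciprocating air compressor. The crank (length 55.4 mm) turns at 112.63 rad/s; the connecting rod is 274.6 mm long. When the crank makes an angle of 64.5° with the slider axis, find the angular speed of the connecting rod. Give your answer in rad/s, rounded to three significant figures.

9.95

ω = 112.6 rad/s
The rod makes angle φ with the slider axis where L sinφ = r sinθ; differentiating, L cosφ·φ̇ = r ω cosθ.
L cosφ = √(L² − r² sin²θ) = 0.27001 m.
|ω_rod| = r ω |cosθ| / √(L² − r² sin²θ) = 0.0554·112.6·0.43051/0.27001 = 9.9488 rad/s.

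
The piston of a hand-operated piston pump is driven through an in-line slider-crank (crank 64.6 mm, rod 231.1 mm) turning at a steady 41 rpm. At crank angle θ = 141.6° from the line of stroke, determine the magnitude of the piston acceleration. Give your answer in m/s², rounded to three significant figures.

0.850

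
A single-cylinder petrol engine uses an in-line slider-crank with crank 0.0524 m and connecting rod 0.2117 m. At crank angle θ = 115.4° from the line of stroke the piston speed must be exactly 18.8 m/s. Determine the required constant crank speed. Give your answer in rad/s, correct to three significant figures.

446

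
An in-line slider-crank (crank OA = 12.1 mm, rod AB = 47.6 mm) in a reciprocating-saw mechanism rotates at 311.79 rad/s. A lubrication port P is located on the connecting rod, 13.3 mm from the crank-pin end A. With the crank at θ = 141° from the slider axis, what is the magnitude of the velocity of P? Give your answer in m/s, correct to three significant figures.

3.08

ω = 311.8 rad/s.  Crank-pin speed |V_A| = rω = 3.7727 m/s, perpendicular to OA.
Rod angle: sinφ = −(r/L) sinθ ⇒ φ = -9.205°; ω_rod = −rω cosθ/√(L²−r²sin²θ) = +62.398 rad/s.
V_P = V_A + ω_rod × AP, with AP = 0.0133 m along the rod.
Components: V_Px = −rω sinθ − a·ω_rod·sinφ = -2.2414 m/s;  V_Py = rω cosθ + a·ω_rod·cosφ = -2.1127 m/s.
|V_P| = √(V_Px² + V_Py²) = 3.0802 m/s.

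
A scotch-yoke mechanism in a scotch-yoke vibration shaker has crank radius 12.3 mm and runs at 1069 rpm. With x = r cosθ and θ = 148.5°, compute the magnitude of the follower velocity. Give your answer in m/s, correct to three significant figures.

ω = 111.9 rad/s (from 1069 rpm).
x = r cosθ ⇒ ẋ = −rω sinθ.
|v| = rω|sinθ| = 0.0123·111.9·|sin 148.5°| = 0.71944 m/s.

0.719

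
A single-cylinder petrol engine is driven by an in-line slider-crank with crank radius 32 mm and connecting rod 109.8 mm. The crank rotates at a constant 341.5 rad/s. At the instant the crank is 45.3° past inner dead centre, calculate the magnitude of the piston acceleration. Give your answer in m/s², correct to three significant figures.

2640

ω = 341.5 rad/s
x(θ) = r cosθ + √(L² − r² sin²θ); with ω constant, a = ω²·d²x/dθ².
d²x/dθ² = −r cosθ − r²(cos2θ)/√u − r⁴ sin²2θ/(4u^{3/2}),  u = L² − r² sin²θ = 0.0115387 m².
Substituting r = 0.032 m, L = 0.1098 m, θ = 45.3°: d²x/dθ² = -0.02262 m.
a = ω²·d²x/dθ² = (341.5)²·(-0.02262) = -2638 m/s²;  |a| = 2638 m/s².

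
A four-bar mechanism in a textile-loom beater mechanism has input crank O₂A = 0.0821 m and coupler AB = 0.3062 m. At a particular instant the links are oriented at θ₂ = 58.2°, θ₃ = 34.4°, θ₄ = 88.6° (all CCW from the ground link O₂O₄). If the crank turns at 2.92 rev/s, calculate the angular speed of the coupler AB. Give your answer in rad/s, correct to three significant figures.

ω₂ = 18.35 rad/s (from 2.92 rev/s).
Differentiating the loop-closure r₂e^{iθ₂}+r₃e^{iθ₃}=r₁+r₄e^{iθ₄} gives r₂ω₂e^{iθ₂}+r₃ω₃e^{iθ₃}=r₄ω₄e^{iθ₄}.
Eliminating the other unknown: ω₃ = r₂ω₂ sin(θ₄−θ₂) / [r₃ sin(θ₃−θ₄)].
Numerator sine = +0.50603; denominator sine = -0.81106.
Result = 0.0821·18.35·(+0.50603) / (0.3062·(-0.81106)) = -3.0692 rad/s; magnitude 3.0692 rad/s.

3.07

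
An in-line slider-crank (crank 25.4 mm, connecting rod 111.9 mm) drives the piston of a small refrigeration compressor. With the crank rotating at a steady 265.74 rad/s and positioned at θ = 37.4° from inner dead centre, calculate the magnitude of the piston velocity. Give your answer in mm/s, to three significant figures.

ω = 265.7 rad/s
For an in-line slider-crank, x = r cosθ + √(L² − r² sin²θ), so v = −rω sinθ·[1 + r cosθ/√(L² − r² sin²θ)].
With r = 0.0254 m, L = 0.1119 m, θ = 37.4°: √(L² − r² sin²θ) = 0.11083 m.
v = −0.0254·265.7·0.60738·[1 + 0.0254·0.79441/0.11083] = -4.8461 m/s.
|v| = 4.8461 m/s = 4846.1 mm/s.

4850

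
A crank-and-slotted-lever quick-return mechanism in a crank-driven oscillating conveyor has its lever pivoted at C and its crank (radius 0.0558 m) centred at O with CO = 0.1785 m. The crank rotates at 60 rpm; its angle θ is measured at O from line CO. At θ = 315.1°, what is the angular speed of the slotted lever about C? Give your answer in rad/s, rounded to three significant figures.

ω = 6.283 rad/s (from 60 rpm).
Crank pin A relative to C: A = (d + r cosθ, r sinθ); lever angle φ = atan2(r sinθ, d + r cosθ).
Differentiating tanφ: φ̇ = rω(d cosθ + r)/(d² + r² + 2dr cosθ).
d² + r² + 2dr cosθ = |CA|² = 0.0490864 m²;  d cosθ + r = +0.18224 m.
|ω_lever| = |0.0558·6.283·+0.18224| / 0.0490864 = 1.3016 rad/s.

1.30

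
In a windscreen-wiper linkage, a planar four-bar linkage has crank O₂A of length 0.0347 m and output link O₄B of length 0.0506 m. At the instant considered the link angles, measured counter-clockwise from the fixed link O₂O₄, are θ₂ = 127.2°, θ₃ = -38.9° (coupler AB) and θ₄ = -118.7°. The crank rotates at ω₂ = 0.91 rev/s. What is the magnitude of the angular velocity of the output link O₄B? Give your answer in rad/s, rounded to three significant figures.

0.957

ω₂ = 5.718 rad/s (from 0.91 rev/s).
Differentiating the loop-closure r₂e^{iθ₂}+r₃e^{iθ₃}=r₁+r₄e^{iθ₄} gives r₂ω₂e^{iθ₂}+r₃ω₃e^{iθ₃}=r₄ω₄e^{iθ₄}.
Eliminating the other unknown: ω₄ = r₂ω₂ sin(θ₂−θ₃) / [r₄ sin(θ₄−θ₃)].
Numerator sine = +0.24023; denominator sine = -0.98420.
Result = 0.0347·5.718·(+0.24023) / (0.0506·(-0.98420)) = -0.95707 rad/s; magnitude 0.95707 rad/s.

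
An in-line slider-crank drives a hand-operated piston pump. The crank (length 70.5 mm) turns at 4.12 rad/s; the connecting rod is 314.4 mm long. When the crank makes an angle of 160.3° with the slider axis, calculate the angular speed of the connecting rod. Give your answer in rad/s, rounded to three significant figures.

ω = 4.12 rad/s
The rod makes angle φ with the slider axis where L sinφ = r sinθ; differentiating, L cosφ·φ̇ = r ω cosθ.
L cosφ = √(L² − r² sin²θ) = 0.3135 m.
|ω_rod| = r ω |cosθ| / √(L² − r² sin²θ) = 0.0705·4.12·0.94147/0.3135 = 0.87228 rad/s.

0.872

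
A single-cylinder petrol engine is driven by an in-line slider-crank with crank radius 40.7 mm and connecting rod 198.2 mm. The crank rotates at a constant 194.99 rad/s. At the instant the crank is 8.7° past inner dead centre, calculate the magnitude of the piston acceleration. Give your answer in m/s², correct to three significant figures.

1830

ω = 195 rad/s
x(θ) = r cosθ + √(L² − r² sin²θ); with ω constant, a = ω²·d²x/dθ².
d²x/dθ² = −r cosθ − r²(cos2θ)/√u − r⁴ sin²2θ/(4u^{3/2}),  u = L² − r² sin²θ = 0.0392453 m².
Substituting r = 0.0407 m, L = 0.1982 m, θ = 8.7°: d²x/dθ² = -0.048219 m.
a = ω²·d²x/dθ² = (195)²·(-0.048219) = -1833.3 m/s²;  |a| = 1833.3 m/s².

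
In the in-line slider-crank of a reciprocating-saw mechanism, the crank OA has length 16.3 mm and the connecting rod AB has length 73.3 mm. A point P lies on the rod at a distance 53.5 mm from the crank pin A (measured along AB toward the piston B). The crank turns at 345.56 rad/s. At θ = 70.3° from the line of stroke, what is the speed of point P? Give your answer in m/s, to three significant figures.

5.62

ω = 345.6 rad/s.  Crank-pin speed |V_A| = rω = 5.6326 m/s, perpendicular to OA.
Rod angle: sinφ = −(r/L) sinθ ⇒ φ = -12.085°; ω_rod = −rω cosθ/√(L²−r²sin²θ) = -26.491 rad/s.
V_P = V_A + ω_rod × AP, with AP = 0.0535 m along the rod.
Components: V_Px = −rω sinθ − a·ω_rod·sinφ = -5.5997 m/s;  V_Py = rω cosθ + a·ω_rod·cosφ = +0.51289 m/s.
|V_P| = √(V_Px² + V_Py²) = 5.6231 m/s.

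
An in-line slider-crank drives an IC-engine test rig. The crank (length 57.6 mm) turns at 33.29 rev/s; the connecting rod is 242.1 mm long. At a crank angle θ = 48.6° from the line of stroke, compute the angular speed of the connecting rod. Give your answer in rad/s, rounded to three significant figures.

33.4

ω = 209.2 rad/s (converted from 33.29 rev/s).
The rod makes angle φ with the slider axis where L sinφ = r sinθ; differentiating, L cosφ·φ̇ = r ω cosθ.
L cosφ = √(L² − r² sin²θ) = 0.23821 m.
|ω_rod| = r ω |cosθ| / √(L² − r² sin²θ) = 0.0576·209.2·0.66131/0.23821 = 33.447 rad/s.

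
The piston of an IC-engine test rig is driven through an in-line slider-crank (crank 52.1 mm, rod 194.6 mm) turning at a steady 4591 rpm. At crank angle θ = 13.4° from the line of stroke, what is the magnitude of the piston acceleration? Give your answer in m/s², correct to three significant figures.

ω = 2π·4591/60 = 480.8 rad/s
x(θ) = r cosθ + √(L² − r² sin²θ); with ω constant, a = ω²·d²x/dθ².
d²x/dθ² = −r cosθ − r²(cos2θ)/√u − r⁴ sin²2θ/(4u^{3/2}),  u = L² − r² sin²θ = 0.0377234 m².
Substituting r = 0.0521 m, L = 0.1946 m, θ = 13.4°: d²x/dθ² = -0.063207 m.
a = ω²·d²x/dθ² = (480.8)²·(-0.063207) = -14610 m/s²;  |a| = 14610 m/s².

14600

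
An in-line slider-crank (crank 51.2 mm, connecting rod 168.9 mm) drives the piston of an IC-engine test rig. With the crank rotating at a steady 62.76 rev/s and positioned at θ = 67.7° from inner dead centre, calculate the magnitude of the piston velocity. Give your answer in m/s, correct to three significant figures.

20.9

ω = 2π·62.8 = 394.3 rad/s
For an in-line slider-crank, x = r cosθ + √(L² − r² sin²θ), so v = −rω sinθ·[1 + r cosθ/√(L² − r² sin²θ)].
With r = 0.0512 m, L = 0.1689 m, θ = 67.7°: √(L² − r² sin²θ) = 0.16212 m.
v = −0.0512·394.3·0.92521·[1 + 0.0512·0.37946/0.16212] = -20.918 m/s.
|v| = 20.918 m/s.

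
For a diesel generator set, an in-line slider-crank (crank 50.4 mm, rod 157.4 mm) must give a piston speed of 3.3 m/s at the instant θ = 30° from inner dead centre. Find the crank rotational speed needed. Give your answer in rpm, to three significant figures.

For an in-line slider-crank, |v_piston| = rω|sinθ|·[1 + r cosθ/√(L² − r² sin²θ)].
With r = 0.0504 m, L = 0.1574 m, θ = 30°: the bracketed kinematic factor |dx/dθ| = 0.032279 m.
ω = v/|dx/dθ| = 3.3/0.032279 = 102.23 rad/s.
N = 60ω/(2π) = 976.25 rpm.

976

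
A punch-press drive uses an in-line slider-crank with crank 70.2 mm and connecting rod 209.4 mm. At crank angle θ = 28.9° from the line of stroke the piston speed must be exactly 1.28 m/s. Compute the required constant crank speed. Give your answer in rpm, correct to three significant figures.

For an in-line slider-crank, |v_piston| = rω|sinθ|·[1 + r cosθ/√(L² − r² sin²θ)].
With r = 0.0702 m, L = 0.2094 m, θ = 28.9°: the bracketed kinematic factor |dx/dθ| = 0.044017 m.
ω = v/|dx/dθ| = 1.28/0.044017 = 29.08 rad/s.
N = 60ω/(2π) = 277.69 rpm.

278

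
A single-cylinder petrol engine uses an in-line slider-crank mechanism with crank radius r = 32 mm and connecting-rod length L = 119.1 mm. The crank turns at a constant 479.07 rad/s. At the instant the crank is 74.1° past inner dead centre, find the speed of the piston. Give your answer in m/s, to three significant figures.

15.9

ω = 479.1 rad/s
For an in-line slider-crank, x = r cosθ + √(L² − r² sin²θ), so v = −rω sinθ·[1 + r cosθ/√(L² − r² sin²θ)].
With r = 0.032 m, L = 0.1191 m, θ = 74.1°: √(L² − r² sin²θ) = 0.11506 m.
v = −0.032·479.1·0.96174·[1 + 0.032·0.27396/0.11506] = -15.867 m/s.
|v| = 15.867 m/s.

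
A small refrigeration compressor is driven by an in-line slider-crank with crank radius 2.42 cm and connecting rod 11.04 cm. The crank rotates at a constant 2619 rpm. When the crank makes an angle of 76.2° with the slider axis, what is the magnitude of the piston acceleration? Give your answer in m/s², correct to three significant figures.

73.4

ω = 2π·2619/60 = 274.3 rad/s
x(θ) = r cosθ + √(L² − r² sin²θ); with ω constant, a = ω²·d²x/dθ².
d²x/dθ² = −r cosθ − r²(cos2θ)/√u − r⁴ sin²2θ/(4u^{3/2}),  u = L² − r² sin²θ = 0.0116358 m².
Substituting r = 0.0242 m, L = 0.1104 m, θ = 76.2°: d²x/dθ² = -0.00097584 m.
a = ω²·d²x/dθ² = (274.3)²·(-0.00097584) = -73.402 m/s²;  |a| = 73.402 m/s².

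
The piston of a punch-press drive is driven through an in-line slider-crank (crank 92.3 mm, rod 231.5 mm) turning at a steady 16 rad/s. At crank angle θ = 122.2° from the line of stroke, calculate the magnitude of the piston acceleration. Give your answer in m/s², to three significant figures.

16.6

ω = 16 rad/s
x(θ) = r cosθ + √(L² − r² sin²θ); with ω constant, a = ω²·d²x/dθ².
d²x/dθ² = −r cosθ − r²(cos2θ)/√u − r⁴ sin²2θ/(4u^{3/2}),  u = L² − r² sin²θ = 0.0474921 m².
Substituting r = 0.0923 m, L = 0.2315 m, θ = 122.2°: d²x/dθ² = +0.06465 m.
a = ω²·d²x/dθ² = (16)²·(+0.06465) = +16.55 m/s²;  |a| = 16.55 m/s².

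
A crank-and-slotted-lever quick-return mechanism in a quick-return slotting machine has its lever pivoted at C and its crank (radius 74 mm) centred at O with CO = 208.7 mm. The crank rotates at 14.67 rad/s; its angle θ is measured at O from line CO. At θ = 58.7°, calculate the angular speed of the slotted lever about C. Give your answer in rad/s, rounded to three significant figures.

ω = 14.67 rad/s
Crank pin A relative to C: A = (d + r cosθ, r sinθ); lever angle φ = atan2(r sinθ, d + r cosθ).
Differentiating tanφ: φ̇ = rω(d cosθ + r)/(d² + r² + 2dr cosθ).
d² + r² + 2dr cosθ = |CA|² = 0.0650784 m²;  d cosθ + r = +0.18242 m.
|ω_lever| = |0.074·14.67·+0.18242| / 0.0650784 = 3.043 rad/s.

3.04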